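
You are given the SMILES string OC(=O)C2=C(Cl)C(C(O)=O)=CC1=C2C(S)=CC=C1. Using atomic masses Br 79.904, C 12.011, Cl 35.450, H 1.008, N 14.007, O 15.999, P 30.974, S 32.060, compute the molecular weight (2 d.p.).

282.69 g/mol

First, the molecular formula is C12H7ClO4S (counting implicit H from valence).
  C: 12 × 12.011 = 144.132
  Cl: 1 × 35.450 = 35.450
  H: 7 × 1.008 = 7.056
  O: 4 × 15.999 = 63.996
  S: 1 × 32.060 = 32.060
Sum: 12×12.011 + 1×35.450 + 7×1.008 + 4×15.999 + 1×32.060 = 282.694 → 282.69 g/mol.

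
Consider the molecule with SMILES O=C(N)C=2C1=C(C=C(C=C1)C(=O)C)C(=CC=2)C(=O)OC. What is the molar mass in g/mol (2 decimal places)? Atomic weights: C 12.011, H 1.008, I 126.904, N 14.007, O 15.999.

271.27 g/mol

First, the molecular formula is C15H13NO4 (counting implicit H from valence).
  C: 15 × 12.011 = 180.165
  H: 13 × 1.008 = 13.104
  N: 1 × 14.007 = 14.007
  O: 4 × 15.999 = 63.996
Sum: 15×12.011 + 13×1.008 + 1×14.007 + 4×15.999 = 271.272 → 271.27 g/mol.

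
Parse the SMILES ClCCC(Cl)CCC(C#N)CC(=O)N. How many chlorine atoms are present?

2

Scan the SMILES for Cl atoms (remember two-letter symbols like Cl and Br are single atoms).
Chlorine count: 2.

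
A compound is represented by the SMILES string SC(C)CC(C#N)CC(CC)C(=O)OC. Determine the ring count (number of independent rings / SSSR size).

0

In SMILES, each pair of matching ring-closure digits denotes one ring-closing bond; the number of such bonds equals the number of independent rings.
Ring-closure bonds here: 0.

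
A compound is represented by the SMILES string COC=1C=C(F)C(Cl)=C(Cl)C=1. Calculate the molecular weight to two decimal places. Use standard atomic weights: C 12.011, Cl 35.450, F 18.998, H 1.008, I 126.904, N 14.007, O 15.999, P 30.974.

195.01 g/mol

First, the molecular formula is C7H5Cl2FO (counting implicit H from valence).
  C: 7 × 12.011 = 84.077
  Cl: 2 × 35.450 = 70.900
  F: 1 × 18.998 = 18.998
  H: 5 × 1.008 = 5.040
  O: 1 × 15.999 = 15.999
Sum: 7×12.011 + 2×35.450 + 1×18.998 + 5×1.008 + 1×15.999 = 195.014 → 195.01 g/mol.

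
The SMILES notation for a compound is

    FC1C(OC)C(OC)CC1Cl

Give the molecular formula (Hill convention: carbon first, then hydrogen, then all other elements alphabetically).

Walk through each heavy atom and fill implicit hydrogens from standard valence (C 4, N 3, O 2, S 2, halogen 1):
  atom 1: F (halogen, monovalent) → 0 H
  atom 2: C, bond orders sum to 3 (valence 4) → 1 H
  atom 3: C, bond orders sum to 3 (valence 4) → 1 H
  atom 4: O, bond orders sum to 2 (valence 2) → 0 H
  atom 5: C, bond orders sum to 1 (valence 4) → 3 H
  atom 6: C, bond orders sum to 3 (valence 4) → 1 H
  atom 7: O, bond orders sum to 2 (valence 2) → 0 H
  atom 8: C, bond orders sum to 1 (valence 4) → 3 H
  atom 9: C, bond orders sum to 2 (valence 4) → 2 H
  atom 10: C, bond orders sum to 3 (valence 4) → 1 H
  atom 11: Cl (halogen, monovalent) → 0 H
Totals → C:7, H:12, Cl:1, F:1, O:2.

C7H12ClFO2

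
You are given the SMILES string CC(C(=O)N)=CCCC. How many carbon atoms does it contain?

Count every carbon token in the SMILES (each C, including those in ring-closure positions and inside branches).
Carbon count: 7.

7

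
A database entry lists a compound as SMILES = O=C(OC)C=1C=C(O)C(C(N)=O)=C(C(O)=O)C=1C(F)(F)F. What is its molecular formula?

Walk through each heavy atom and fill implicit hydrogens from standard valence (C 4, N 3, O 2, S 2, halogen 1):
  atom 1: O, bond orders sum to 2 (valence 2) → 0 H
  atom 2: C, bond orders sum to 4 (valence 4) → 0 H
  atom 3: O, bond orders sum to 2 (valence 2) → 0 H
  atom 4: C, bond orders sum to 1 (valence 4) → 3 H
  atom 5: C, bond orders sum to 4 (valence 4) → 0 H
  atom 6: C, bond orders sum to 3 (valence 4) → 1 H
  atom 7: C, bond orders sum to 4 (valence 4) → 0 H
  atom 8: O, bond orders sum to 1 (valence 2) → 1 H
  atom 9: C, bond orders sum to 4 (valence 4) → 0 H
  atom 10: C, bond orders sum to 4 (valence 4) → 0 H
  atom 11: N, bond orders sum to 1 (valence 3) → 2 H
  atom 12: O, bond orders sum to 2 (valence 2) → 0 H
  atom 13: C, bond orders sum to 4 (valence 4) → 0 H
  atom 14: C, bond orders sum to 4 (valence 4) → 0 H
  atom 15: O, bond orders sum to 1 (valence 2) → 1 H
  atom 16: O, bond orders sum to 2 (valence 2) → 0 H
  atom 17: C, bond orders sum to 4 (valence 4) → 0 H
  atom 18: C, bond orders sum to 4 (valence 4) → 0 H
  atom 19: F (halogen, monovalent) → 0 H
  atom 20: F (halogen, monovalent) → 0 H
  atom 21: F (halogen, monovalent) → 0 H
Totals → C:11, H:8, F:3, N:1, O:6.

C11H8F3NO6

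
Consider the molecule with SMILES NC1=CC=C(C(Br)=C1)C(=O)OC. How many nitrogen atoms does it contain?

1

Scan the SMILES for N atoms (remember two-letter symbols like Cl and Br are single atoms).
Nitrogen count: 1.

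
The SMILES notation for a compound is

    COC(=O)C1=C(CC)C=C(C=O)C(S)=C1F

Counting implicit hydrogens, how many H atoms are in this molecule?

11

Walk through each heavy atom and fill implicit hydrogens from standard valence (C 4, N 3, O 2, S 2, halogen 1):
  atom 1: C, bond orders sum to 1 (valence 4) → 3 H
  atom 2: O, bond orders sum to 2 (valence 2) → 0 H
  atom 3: C, bond orders sum to 4 (valence 4) → 0 H
  atom 4: O, bond orders sum to 2 (valence 2) → 0 H
  atom 5: C, bond orders sum to 4 (valence 4) → 0 H
  atom 6: C, bond orders sum to 4 (valence 4) → 0 H
  atom 7: C, bond orders sum to 2 (valence 4) → 2 H
  atom 8: C, bond orders sum to 1 (valence 4) → 3 H
  atom 9: C, bond orders sum to 3 (valence 4) → 1 H
  atom 10: C, bond orders sum to 4 (valence 4) → 0 H
  atom 11: C, bond orders sum to 3 (valence 4) → 1 H
  atom 12: O, bond orders sum to 2 (valence 2) → 0 H
  atom 13: C, bond orders sum to 4 (valence 4) → 0 H
  atom 14: S, bond orders sum to 1 (valence 2) → 1 H
  atom 15: C, bond orders sum to 4 (valence 4) → 0 H
  atom 16: F (halogen, monovalent) → 0 H
Total hydrogens: 11.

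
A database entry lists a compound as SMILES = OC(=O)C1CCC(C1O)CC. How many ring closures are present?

In SMILES, each pair of matching ring-closure digits denotes one ring-closing bond; the number of such bonds equals the number of independent rings.
Ring-closure bonds here: 1.

1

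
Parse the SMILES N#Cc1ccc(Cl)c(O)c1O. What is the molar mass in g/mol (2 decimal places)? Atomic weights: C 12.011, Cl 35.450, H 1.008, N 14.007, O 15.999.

169.56 g/mol

First, the molecular formula is C7H4ClNO2 (counting implicit H from valence).
  C: 7 × 12.011 = 84.077
  Cl: 1 × 35.450 = 35.450
  H: 4 × 1.008 = 4.032
  N: 1 × 14.007 = 14.007
  O: 2 × 15.999 = 31.998
Sum: 7×12.011 + 1×35.450 + 4×1.008 + 1×14.007 + 2×15.999 = 169.564 → 169.56 g/mol.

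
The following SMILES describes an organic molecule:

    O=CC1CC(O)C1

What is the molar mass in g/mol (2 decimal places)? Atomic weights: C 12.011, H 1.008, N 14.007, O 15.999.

First, the molecular formula is C5H8O2 (counting implicit H from valence).
  C: 5 × 12.011 = 60.055
  H: 8 × 1.008 = 8.064
  O: 2 × 15.999 = 31.998
Sum: 5×12.011 + 8×1.008 + 2×15.999 = 100.117 → 100.12 g/mol.

100.12 g/mol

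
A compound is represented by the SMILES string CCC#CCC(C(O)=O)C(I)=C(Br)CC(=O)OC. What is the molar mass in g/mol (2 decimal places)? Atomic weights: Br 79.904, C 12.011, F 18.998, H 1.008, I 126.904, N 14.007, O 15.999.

First, the molecular formula is C12H14BrIO4 (counting implicit H from valence).
  Br: 1 × 79.904 = 79.904
  C: 12 × 12.011 = 144.132
  H: 14 × 1.008 = 14.112
  I: 1 × 126.904 = 126.904
  O: 4 × 15.999 = 63.996
Sum: 1×79.904 + 12×12.011 + 14×1.008 + 1×126.904 + 4×15.999 = 429.048 → 429.05 g/mol.

429.05 g/mol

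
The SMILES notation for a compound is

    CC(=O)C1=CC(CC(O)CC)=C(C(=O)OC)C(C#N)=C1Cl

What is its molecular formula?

C15H16ClNO4

Walk through each heavy atom and fill implicit hydrogens from standard valence (C 4, N 3, O 2, S 2, halogen 1):
  atom 1: C, bond orders sum to 1 (valence 4) → 3 H
  atom 2: C, bond orders sum to 4 (valence 4) → 0 H
  atom 3: O, bond orders sum to 2 (valence 2) → 0 H
  atom 4: C, bond orders sum to 4 (valence 4) → 0 H
  atom 5: C, bond orders sum to 3 (valence 4) → 1 H
  atom 6: C, bond orders sum to 4 (valence 4) → 0 H
  atom 7: C, bond orders sum to 2 (valence 4) → 2 H
  atom 8: C, bond orders sum to 3 (valence 4) → 1 H
  atom 9: O, bond orders sum to 1 (valence 2) → 1 H
  atom 10: C, bond orders sum to 2 (valence 4) → 2 H
  atom 11: C, bond orders sum to 1 (valence 4) → 3 H
  atom 12: C, bond orders sum to 4 (valence 4) → 0 H
  atom 13: C, bond orders sum to 4 (valence 4) → 0 H
  atom 14: O, bond orders sum to 2 (valence 2) → 0 H
  atom 15: O, bond orders sum to 2 (valence 2) → 0 H
  atom 16: C, bond orders sum to 1 (valence 4) → 3 H
  atom 17: C, bond orders sum to 4 (valence 4) → 0 H
  atom 18: C, bond orders sum to 4 (valence 4) → 0 H
  atom 19: N, bond orders sum to 3 (valence 3) → 0 H
  atom 20: C, bond orders sum to 4 (valence 4) → 0 H
  atom 21: Cl (halogen, monovalent) → 0 H
Totals → C:15, H:16, Cl:1, N:1, O:4.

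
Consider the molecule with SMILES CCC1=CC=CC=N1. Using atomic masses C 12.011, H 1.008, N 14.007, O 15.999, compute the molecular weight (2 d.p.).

107.16 g/mol

First, the molecular formula is C7H9N (counting implicit H from valence).
  C: 7 × 12.011 = 84.077
  H: 9 × 1.008 = 9.072
  N: 1 × 14.007 = 14.007
Sum: 7×12.011 + 9×1.008 + 1×14.007 = 107.156 → 107.16 g/mol.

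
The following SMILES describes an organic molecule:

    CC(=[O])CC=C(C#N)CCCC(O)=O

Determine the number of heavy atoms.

14

Every atom symbol written in the SMILES (organic subset) is one heavy atom; implicit H are not written.
Heavy atoms by element → C:10, N:1, O:3.
Total: 14.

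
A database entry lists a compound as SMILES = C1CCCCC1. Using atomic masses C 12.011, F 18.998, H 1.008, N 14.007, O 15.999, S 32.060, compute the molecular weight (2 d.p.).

First, the molecular formula is C6H12 (counting implicit H from valence).
  C: 6 × 12.011 = 72.066
  H: 12 × 1.008 = 12.096
Sum: 6×12.011 + 12×1.008 = 84.162 → 84.16 g/mol.

84.16 g/mol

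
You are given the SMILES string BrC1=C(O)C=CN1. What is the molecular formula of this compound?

Walk through each heavy atom and fill implicit hydrogens from standard valence (C 4, N 3, O 2, S 2, halogen 1):
  atom 1: Br (halogen, monovalent) → 0 H
  atom 2: C, bond orders sum to 4 (valence 4) → 0 H
  atom 3: C, bond orders sum to 4 (valence 4) → 0 H
  atom 4: O, bond orders sum to 1 (valence 2) → 1 H
  atom 5: C, bond orders sum to 3 (valence 4) → 1 H
  atom 6: C, bond orders sum to 3 (valence 4) → 1 H
  atom 7: N, bond orders sum to 2 (valence 3) → 1 H
Totals → C:4, H:4, Br:1, N:1, O:1.
In Hill order: C4H4BrNO.

C4H4BrNO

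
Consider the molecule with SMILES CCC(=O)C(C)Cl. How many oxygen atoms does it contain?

Scan the SMILES for O atoms (remember two-letter symbols like Cl and Br are single atoms).
Oxygen count: 1.

1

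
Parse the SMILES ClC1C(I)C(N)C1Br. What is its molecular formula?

Walk through each heavy atom and fill implicit hydrogens from standard valence (C 4, N 3, O 2, S 2, halogen 1):
  atom 1: Cl (halogen, monovalent) → 0 H
  atom 2: C, bond orders sum to 3 (valence 4) → 1 H
  atom 3: C, bond orders sum to 3 (valence 4) → 1 H
  atom 4: I (halogen, monovalent) → 0 H
  atom 5: C, bond orders sum to 3 (valence 4) → 1 H
  atom 6: N, bond orders sum to 1 (valence 3) → 2 H
  atom 7: C, bond orders sum to 3 (valence 4) → 1 H
  atom 8: Br (halogen, monovalent) → 0 H
Totals → C:4, H:6, Br:1, Cl:1, I:1, N:1.
In Hill order: C4H6BrClIN.

C4H6BrClIN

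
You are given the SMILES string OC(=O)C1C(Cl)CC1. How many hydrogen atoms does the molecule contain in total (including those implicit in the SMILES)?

Walk through each heavy atom and fill implicit hydrogens from standard valence (C 4, N 3, O 2, S 2, halogen 1):
  atom 1: O, bond orders sum to 1 (valence 2) → 1 H
  atom 2: C, bond orders sum to 4 (valence 4) → 0 H
  atom 3: O, bond orders sum to 2 (valence 2) → 0 H
  atom 4: C, bond orders sum to 3 (valence 4) → 1 H
  atom 5: C, bond orders sum to 3 (valence 4) → 1 H
  atom 6: Cl (halogen, monovalent) → 0 H
  atom 7: C, bond orders sum to 2 (valence 4) → 2 H
  atom 8: C, bond orders sum to 2 (valence 4) → 2 H
Total hydrogens: 7.

7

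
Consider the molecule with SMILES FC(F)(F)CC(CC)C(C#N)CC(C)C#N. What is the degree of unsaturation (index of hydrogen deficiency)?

Degree of unsaturation = (number of rings) + (number of π bonds).
Ring closures in the SMILES: 0.
π bonds: 2 triple bonds (each 2 DoU) → 4 DoU from unsaturation.
Total DoU = 0 + 4 = 4.

4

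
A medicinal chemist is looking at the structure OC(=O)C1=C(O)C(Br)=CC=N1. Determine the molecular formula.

Walk through each heavy atom and fill implicit hydrogens from standard valence (C 4, N 3, O 2, S 2, halogen 1):
  atom 1: O, bond orders sum to 1 (valence 2) → 1 H
  atom 2: C, bond orders sum to 4 (valence 4) → 0 H
  atom 3: O, bond orders sum to 2 (valence 2) → 0 H
  atom 4: C, bond orders sum to 4 (valence 4) → 0 H
  atom 5: C, bond orders sum to 4 (valence 4) → 0 H
  atom 6: O, bond orders sum to 1 (valence 2) → 1 H
  atom 7: C, bond orders sum to 4 (valence 4) → 0 H
  atom 8: Br (halogen, monovalent) → 0 H
  atom 9: C, bond orders sum to 3 (valence 4) → 1 H
  atom 10: C, bond orders sum to 3 (valence 4) → 1 H
  atom 11: N, bond orders sum to 3 (valence 3) → 0 H
Totals → C:6, H:4, Br:1, N:1, O:3.

C6H4BrNO3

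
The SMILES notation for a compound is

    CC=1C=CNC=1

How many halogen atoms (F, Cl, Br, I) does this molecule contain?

0

Scan the SMILES for the halogen motif — none present.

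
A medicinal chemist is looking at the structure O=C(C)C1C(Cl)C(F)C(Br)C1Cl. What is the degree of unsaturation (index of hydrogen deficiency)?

Molecular formula: C7H8BrCl2FO.
DoU = (2C + 2 + N − H − X) / 2, where X is the halogen count and O/S are ignored.
    = (2·7 + 2 + 0 − 8 − 4) / 2 = 4 / 2 = 2.

2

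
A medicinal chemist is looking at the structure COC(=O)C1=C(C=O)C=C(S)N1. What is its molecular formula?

C7H7NO3S

Walk through each heavy atom and fill implicit hydrogens from standard valence (C 4, N 3, O 2, S 2, halogen 1):
  atom 1: C, bond orders sum to 1 (valence 4) → 3 H
  atom 2: O, bond orders sum to 2 (valence 2) → 0 H
  atom 3: C, bond orders sum to 4 (valence 4) → 0 H
  atom 4: O, bond orders sum to 2 (valence 2) → 0 H
  atom 5: C, bond orders sum to 4 (valence 4) → 0 H
  atom 6: C, bond orders sum to 4 (valence 4) → 0 H
  atom 7: C, bond orders sum to 3 (valence 4) → 1 H
  atom 8: O, bond orders sum to 2 (valence 2) → 0 H
  atom 9: C, bond orders sum to 3 (valence 4) → 1 H
  atom 10: C, bond orders sum to 4 (valence 4) → 0 H
  atom 11: S, bond orders sum to 1 (valence 2) → 1 H
  atom 12: N, bond orders sum to 2 (valence 3) → 1 H
Totals → C:7, H:7, N:1, O:3, S:1.
In Hill order: C7H7NO3S.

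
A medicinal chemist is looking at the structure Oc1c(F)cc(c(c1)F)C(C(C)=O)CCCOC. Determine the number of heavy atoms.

18

Every atom symbol written in the SMILES (organic subset) is one heavy atom; implicit H are not written.
Heavy atoms by element → C:13, F:2, O:3.
Total: 18.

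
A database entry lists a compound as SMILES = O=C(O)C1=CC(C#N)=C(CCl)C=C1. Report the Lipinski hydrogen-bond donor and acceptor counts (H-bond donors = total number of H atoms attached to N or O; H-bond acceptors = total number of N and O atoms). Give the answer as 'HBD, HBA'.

1, 3

Donors: find every N or O and count the H atoms it carries.
  atom 1 (O): bond orders sum to 2 → 0 H
  atom 3 (O): bond orders sum to 1 → 1 H
  atom 8 (N): bond orders sum to 3 → 0 H
Lipinski HBD = 1.
Acceptors: N atoms = 1, O atoms = 2 → HBA = 3.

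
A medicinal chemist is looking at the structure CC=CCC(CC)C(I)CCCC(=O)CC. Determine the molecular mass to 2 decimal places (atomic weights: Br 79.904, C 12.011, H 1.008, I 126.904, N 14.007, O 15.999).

First, the molecular formula is C14H25IO (counting implicit H from valence).
  C: 14 × 12.011 = 168.154
  H: 25 × 1.008 = 25.200
  I: 1 × 126.904 = 126.904
  O: 1 × 15.999 = 15.999
Sum: 14×12.011 + 25×1.008 + 1×126.904 + 1×15.999 = 336.257 → 336.26 g/mol.

336.26 g/mol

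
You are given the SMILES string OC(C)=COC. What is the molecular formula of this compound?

C4H8O2

Walk through each heavy atom and fill implicit hydrogens from standard valence (C 4, N 3, O 2, S 2, halogen 1):
  atom 1: O, bond orders sum to 1 (valence 2) → 1 H
  atom 2: C, bond orders sum to 4 (valence 4) → 0 H
  atom 3: C, bond orders sum to 1 (valence 4) → 3 H
  atom 4: C, bond orders sum to 3 (valence 4) → 1 H
  atom 5: O, bond orders sum to 2 (valence 2) → 0 H
  atom 6: C, bond orders sum to 1 (valence 4) → 3 H
Totals → C:4, H:8, O:2.
In Hill order: C4H8O2.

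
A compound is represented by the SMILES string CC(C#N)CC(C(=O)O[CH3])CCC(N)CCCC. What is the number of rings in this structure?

In SMILES, each pair of matching ring-closure digits denotes one ring-closing bond; the number of such bonds equals the number of independent rings.
Ring-closure bonds here: 0.

0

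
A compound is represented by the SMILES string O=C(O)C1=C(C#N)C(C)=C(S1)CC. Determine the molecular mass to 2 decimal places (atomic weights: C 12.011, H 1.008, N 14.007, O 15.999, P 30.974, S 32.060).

195.24 g/mol

First, the molecular formula is C9H9NO2S (counting implicit H from valence).
  C: 9 × 12.011 = 108.099
  H: 9 × 1.008 = 9.072
  N: 1 × 14.007 = 14.007
  O: 2 × 15.999 = 31.998
  S: 1 × 32.060 = 32.060
Sum: 9×12.011 + 9×1.008 + 1×14.007 + 2×15.999 + 1×32.060 = 195.236 → 195.24 g/mol.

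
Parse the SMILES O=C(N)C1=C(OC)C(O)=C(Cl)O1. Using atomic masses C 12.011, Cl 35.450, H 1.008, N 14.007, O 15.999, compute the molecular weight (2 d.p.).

191.57 g/mol

First, the molecular formula is C6H6ClNO4 (counting implicit H from valence).
  C: 6 × 12.011 = 72.066
  Cl: 1 × 35.450 = 35.450
  H: 6 × 1.008 = 6.048
  N: 1 × 14.007 = 14.007
  O: 4 × 15.999 = 63.996
Sum: 6×12.011 + 1×35.450 + 6×1.008 + 1×14.007 + 4×15.999 = 191.567 → 191.57 g/mol.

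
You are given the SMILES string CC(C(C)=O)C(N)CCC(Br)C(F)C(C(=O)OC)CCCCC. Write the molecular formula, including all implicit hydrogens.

Walk through each heavy atom and fill implicit hydrogens from standard valence (C 4, N 3, O 2, S 2, halogen 1):
  atom 1: C, bond orders sum to 1 (valence 4) → 3 H
  atom 2: C, bond orders sum to 3 (valence 4) → 1 H
  atom 3: C, bond orders sum to 4 (valence 4) → 0 H
  atom 4: C, bond orders sum to 1 (valence 4) → 3 H
  atom 5: O, bond orders sum to 2 (valence 2) → 0 H
  atom 6: C, bond orders sum to 3 (valence 4) → 1 H
  atom 7: N, bond orders sum to 1 (valence 3) → 2 H
  atom 8: C, bond orders sum to 2 (valence 4) → 2 H
  atom 9: C, bond orders sum to 2 (valence 4) → 2 H
  atom 10: C, bond orders sum to 3 (valence 4) → 1 H
  atom 11: Br (halogen, monovalent) → 0 H
  atom 12: C, bond orders sum to 3 (valence 4) → 1 H
  atom 13: F (halogen, monovalent) → 0 H
  atom 14: C, bond orders sum to 3 (valence 4) → 1 H
  atom 15: C, bond orders sum to 4 (valence 4) → 0 H
  atom 16: O, bond orders sum to 2 (valence 2) → 0 H
  atom 17: O, bond orders sum to 2 (valence 2) → 0 H
  atom 18: C, bond orders sum to 1 (valence 4) → 3 H
  atom 19: C, bond orders sum to 2 (valence 4) → 2 H
  atom 20: C, bond orders sum to 2 (valence 4) → 2 H
  atom 21: C, bond orders sum to 2 (valence 4) → 2 H
  atom 22: C, bond orders sum to 2 (valence 4) → 2 H
  atom 23: C, bond orders sum to 1 (valence 4) → 3 H
Totals → C:17, H:31, Br:1, F:1, N:1, O:3.
In Hill order: C17H31BrFNO3.

C17H31BrFNO3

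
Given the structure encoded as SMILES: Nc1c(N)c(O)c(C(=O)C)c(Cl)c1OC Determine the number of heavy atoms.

Every atom symbol written in the SMILES (organic subset) is one heavy atom; implicit H are not written.
Heavy atoms by element → C:9, Cl:1, N:2, O:3.
Total: 15.

15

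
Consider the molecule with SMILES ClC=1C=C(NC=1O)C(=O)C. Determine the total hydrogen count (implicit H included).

Walk through each heavy atom and fill implicit hydrogens from standard valence (C 4, N 3, O 2, S 2, halogen 1):
  atom 1: Cl (halogen, monovalent) → 0 H
  atom 2: C, bond orders sum to 4 (valence 4) → 0 H
  atom 3: C, bond orders sum to 3 (valence 4) → 1 H
  atom 4: C, bond orders sum to 4 (valence 4) → 0 H
  atom 5: N, bond orders sum to 2 (valence 3) → 1 H
  atom 6: C, bond orders sum to 4 (valence 4) → 0 H
  atom 7: O, bond orders sum to 1 (valence 2) → 1 H
  atom 8: C, bond orders sum to 4 (valence 4) → 0 H
  atom 9: O, bond orders sum to 2 (valence 2) → 0 H
  atom 10: C, bond orders sum to 1 (valence 4) → 3 H
Total hydrogens: 6.

6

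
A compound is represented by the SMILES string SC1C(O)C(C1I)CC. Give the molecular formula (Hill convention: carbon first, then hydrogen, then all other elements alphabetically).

Walk through each heavy atom and fill implicit hydrogens from standard valence (C 4, N 3, O 2, S 2, halogen 1):
  atom 1: S, bond orders sum to 1 (valence 2) → 1 H
  atom 2: C, bond orders sum to 3 (valence 4) → 1 H
  atom 3: C, bond orders sum to 3 (valence 4) → 1 H
  atom 4: O, bond orders sum to 1 (valence 2) → 1 H
  atom 5: C, bond orders sum to 3 (valence 4) → 1 H
  atom 6: C, bond orders sum to 3 (valence 4) → 1 H
  atom 7: I (halogen, monovalent) → 0 H
  atom 8: C, bond orders sum to 2 (valence 4) → 2 H
  atom 9: C, bond orders sum to 1 (valence 4) → 3 H
Totals → C:6, H:11, I:1, O:1, S:1.

C6H11IOS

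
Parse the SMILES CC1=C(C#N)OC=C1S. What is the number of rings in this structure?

In SMILES, each pair of matching ring-closure digits denotes one ring-closing bond; the number of such bonds equals the number of independent rings.
Ring-closure bonds here: 1.

1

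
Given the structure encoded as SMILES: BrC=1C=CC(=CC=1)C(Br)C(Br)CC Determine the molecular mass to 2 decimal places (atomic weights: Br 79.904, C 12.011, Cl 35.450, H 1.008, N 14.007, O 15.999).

First, the molecular formula is C10H11Br3 (counting implicit H from valence).
  Br: 3 × 79.904 = 239.712
  C: 10 × 12.011 = 120.110
  H: 11 × 1.008 = 11.088
Sum: 3×79.904 + 10×12.011 + 11×1.008 = 370.910 → 370.91 g/mol.

370.91 g/mol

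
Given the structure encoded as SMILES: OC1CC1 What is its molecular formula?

C3H6O

Walk through each heavy atom and fill implicit hydrogens from standard valence (C 4, N 3, O 2, S 2, halogen 1):
  atom 1: O, bond orders sum to 1 (valence 2) → 1 H
  atom 2: C, bond orders sum to 3 (valence 4) → 1 H
  atom 3: C, bond orders sum to 2 (valence 4) → 2 H
  atom 4: C, bond orders sum to 2 (valence 4) → 2 H
Totals → C:3, H:6, O:1.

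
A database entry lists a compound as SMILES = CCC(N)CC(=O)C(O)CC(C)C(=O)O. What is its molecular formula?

Walk through each heavy atom and fill implicit hydrogens from standard valence (C 4, N 3, O 2, S 2, halogen 1):
  atom 1: C, bond orders sum to 1 (valence 4) → 3 H
  atom 2: C, bond orders sum to 2 (valence 4) → 2 H
  atom 3: C, bond orders sum to 3 (valence 4) → 1 H
  atom 4: N, bond orders sum to 1 (valence 3) → 2 H
  atom 5: C, bond orders sum to 2 (valence 4) → 2 H
  atom 6: C, bond orders sum to 4 (valence 4) → 0 H
  atom 7: O, bond orders sum to 2 (valence 2) → 0 H
  atom 8: C, bond orders sum to 3 (valence 4) → 1 H
  atom 9: O, bond orders sum to 1 (valence 2) → 1 H
  atom 10: C, bond orders sum to 2 (valence 4) → 2 H
  atom 11: C, bond orders sum to 3 (valence 4) → 1 H
  atom 12: C, bond orders sum to 1 (valence 4) → 3 H
  atom 13: C, bond orders sum to 4 (valence 4) → 0 H
  atom 14: O, bond orders sum to 2 (valence 2) → 0 H
  atom 15: O, bond orders sum to 1 (valence 2) → 1 H
Totals → C:10, H:19, N:1, O:4.
In Hill order: C10H19NO4.

C10H19NO4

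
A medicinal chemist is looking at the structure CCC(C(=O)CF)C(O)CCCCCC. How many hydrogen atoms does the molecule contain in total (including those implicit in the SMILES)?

23

Walk through each heavy atom and fill implicit hydrogens from standard valence (C 4, N 3, O 2, S 2, halogen 1):
  atom 1: C, bond orders sum to 1 (valence 4) → 3 H
  atom 2: C, bond orders sum to 2 (valence 4) → 2 H
  atom 3: C, bond orders sum to 3 (valence 4) → 1 H
  atom 4: C, bond orders sum to 4 (valence 4) → 0 H
  atom 5: O, bond orders sum to 2 (valence 2) → 0 H
  atom 6: C, bond orders sum to 2 (valence 4) → 2 H
  atom 7: F (halogen, monovalent) → 0 H
  atom 8: C, bond orders sum to 3 (valence 4) → 1 H
  atom 9: O, bond orders sum to 1 (valence 2) → 1 H
  atom 10: C, bond orders sum to 2 (valence 4) → 2 H
  atom 11: C, bond orders sum to 2 (valence 4) → 2 H
  atom 12: C, bond orders sum to 2 (valence 4) → 2 H
  atom 13: C, bond orders sum to 2 (valence 4) → 2 H
  atom 14: C, bond orders sum to 2 (valence 4) → 2 H
  atom 15: C, bond orders sum to 1 (valence 4) → 3 H
Total hydrogens: 23.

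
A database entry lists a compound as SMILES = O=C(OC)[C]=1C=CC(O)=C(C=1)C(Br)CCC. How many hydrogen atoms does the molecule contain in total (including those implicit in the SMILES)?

15

Walk through each heavy atom and fill implicit hydrogens from standard valence (C 4, N 3, O 2, S 2, halogen 1):
  atom 1: O, bond orders sum to 2 (valence 2) → 0 H
  atom 2: C, bond orders sum to 4 (valence 4) → 0 H
  atom 3: O, bond orders sum to 2 (valence 2) → 0 H
  atom 4: C, bond orders sum to 1 (valence 4) → 3 H
  atom 5: C with explicit H count 0
  atom 6: C, bond orders sum to 3 (valence 4) → 1 H
  atom 7: C, bond orders sum to 3 (valence 4) → 1 H
  atom 8: C, bond orders sum to 4 (valence 4) → 0 H
  atom 9: O, bond orders sum to 1 (valence 2) → 1 H
  atom 10: C, bond orders sum to 4 (valence 4) → 0 H
  atom 11: C, bond orders sum to 3 (valence 4) → 1 H
  atom 12: C, bond orders sum to 3 (valence 4) → 1 H
  atom 13: Br (halogen, monovalent) → 0 H
  atom 14: C, bond orders sum to 2 (valence 4) → 2 H
  atom 15: C, bond orders sum to 2 (valence 4) → 2 H
  atom 16: C, bond orders sum to 1 (valence 4) → 3 H
Total hydrogens: 15.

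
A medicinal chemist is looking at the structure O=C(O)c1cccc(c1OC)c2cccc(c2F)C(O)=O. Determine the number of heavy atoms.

21

Every atom symbol written in the SMILES (organic subset) is one heavy atom; implicit H are not written.
Heavy atoms by element → C:15, F:1, O:5.
Total: 21.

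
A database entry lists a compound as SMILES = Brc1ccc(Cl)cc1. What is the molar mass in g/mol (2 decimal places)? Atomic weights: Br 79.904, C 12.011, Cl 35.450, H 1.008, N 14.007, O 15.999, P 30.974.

First, the molecular formula is C6H4BrCl (counting implicit H from valence).
  Br: 1 × 79.904 = 79.904
  C: 6 × 12.011 = 72.066
  Cl: 1 × 35.450 = 35.450
  H: 4 × 1.008 = 4.032
Sum: 1×79.904 + 6×12.011 + 1×35.450 + 4×1.008 = 191.452 → 191.45 g/mol.

191.45 g/mol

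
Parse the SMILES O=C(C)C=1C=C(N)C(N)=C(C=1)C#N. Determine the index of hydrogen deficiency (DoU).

Degree of unsaturation = (number of rings) + (number of π bonds).
Ring closures in the SMILES: 1.
π bonds: 4 double bonds (each 1 DoU), 1 triple bond (each 2 DoU) → 6 DoU from unsaturation.
Total DoU = 1 + 6 = 7.

7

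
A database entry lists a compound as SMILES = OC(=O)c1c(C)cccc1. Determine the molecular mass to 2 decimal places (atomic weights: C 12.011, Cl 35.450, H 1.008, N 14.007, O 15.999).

First, the molecular formula is C8H8O2 (counting implicit H from valence).
  C: 8 × 12.011 = 96.088
  H: 8 × 1.008 = 8.064
  O: 2 × 15.999 = 31.998
Sum: 8×12.011 + 8×1.008 + 2×15.999 = 136.150 → 136.15 g/mol.

136.15 g/mol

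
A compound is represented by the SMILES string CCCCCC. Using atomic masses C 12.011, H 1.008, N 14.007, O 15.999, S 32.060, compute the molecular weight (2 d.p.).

86.18 g/mol

First, the molecular formula is C6H14 (counting implicit H from valence).
  C: 6 × 12.011 = 72.066
  H: 14 × 1.008 = 14.112
Sum: 6×12.011 + 14×1.008 = 86.178 → 86.18 g/mol.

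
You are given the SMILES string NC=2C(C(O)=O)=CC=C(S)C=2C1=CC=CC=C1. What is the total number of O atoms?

Scan the SMILES for O atoms (remember two-letter symbols like Cl and Br are single atoms).
Oxygen count: 2.

2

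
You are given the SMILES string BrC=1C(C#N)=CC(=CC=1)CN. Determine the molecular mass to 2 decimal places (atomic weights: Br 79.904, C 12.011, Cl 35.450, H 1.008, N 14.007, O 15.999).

211.06 g/mol

First, the molecular formula is C8H7BrN2 (counting implicit H from valence).
  Br: 1 × 79.904 = 79.904
  C: 8 × 12.011 = 96.088
  H: 7 × 1.008 = 7.056
  N: 2 × 14.007 = 28.014
Sum: 1×79.904 + 8×12.011 + 7×1.008 + 2×14.007 = 211.062 → 211.06 g/mol.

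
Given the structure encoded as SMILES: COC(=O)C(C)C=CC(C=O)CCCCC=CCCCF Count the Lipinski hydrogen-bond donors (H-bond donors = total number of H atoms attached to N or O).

0

Donors: find every N or O and count the H atoms it carries.
  atom 2 (O): bond orders sum to 2 → 0 H
  atom 4 (O): bond orders sum to 2 → 0 H
  atom 11 (O): bond orders sum to 2 → 0 H
Lipinski HBD = 0.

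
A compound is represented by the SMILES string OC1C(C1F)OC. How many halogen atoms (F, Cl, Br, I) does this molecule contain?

1

Halogen atoms appear at heavy-atom position 5 (1×F).
Other groups present: 1 ether, 1 hydroxyl.
Halogen count: 1.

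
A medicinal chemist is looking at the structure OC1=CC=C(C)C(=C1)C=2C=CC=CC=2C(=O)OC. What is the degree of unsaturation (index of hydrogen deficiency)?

Degree of unsaturation = (number of rings) + (number of π bonds).
Ring closures in the SMILES: 2.
π bonds: 7 double bonds (each 1 DoU) → 7 DoU from unsaturation.
Total DoU = 2 + 7 = 9.

9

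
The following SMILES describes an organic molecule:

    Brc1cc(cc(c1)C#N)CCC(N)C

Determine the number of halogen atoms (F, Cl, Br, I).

Halogen atoms appear at heavy-atom position 1 (1×Br).
Other groups present: 1 nitrile, 1 primary amine.
Halogen count: 1.

1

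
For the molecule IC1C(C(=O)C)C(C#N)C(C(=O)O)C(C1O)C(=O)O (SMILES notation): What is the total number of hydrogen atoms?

Walk through each heavy atom and fill implicit hydrogens from standard valence (C 4, N 3, O 2, S 2, halogen 1):
  atom 1: I (halogen, monovalent) → 0 H
  atom 2: C, bond orders sum to 3 (valence 4) → 1 H
  atom 3: C, bond orders sum to 3 (valence 4) → 1 H
  atom 4: C, bond orders sum to 4 (valence 4) → 0 H
  atom 5: O, bond orders sum to 2 (valence 2) → 0 H
  atom 6: C, bond orders sum to 1 (valence 4) → 3 H
  atom 7: C, bond orders sum to 3 (valence 4) → 1 H
  atom 8: C, bond orders sum to 4 (valence 4) → 0 H
  atom 9: N, bond orders sum to 3 (valence 3) → 0 H
  atom 10: C, bond orders sum to 3 (valence 4) → 1 H
  atom 11: C, bond orders sum to 4 (valence 4) → 0 H
  atom 12: O, bond orders sum to 2 (valence 2) → 0 H
  atom 13: O, bond orders sum to 1 (valence 2) → 1 H
  atom 14: C, bond orders sum to 3 (valence 4) → 1 H
  atom 15: C, bond orders sum to 3 (valence 4) → 1 H
  atom 16: O, bond orders sum to 1 (valence 2) → 1 H
  atom 17: C, bond orders sum to 4 (valence 4) → 0 H
  atom 18: O, bond orders sum to 2 (valence 2) → 0 H
  atom 19: O, bond orders sum to 1 (valence 2) → 1 H
Total hydrogens: 12.

12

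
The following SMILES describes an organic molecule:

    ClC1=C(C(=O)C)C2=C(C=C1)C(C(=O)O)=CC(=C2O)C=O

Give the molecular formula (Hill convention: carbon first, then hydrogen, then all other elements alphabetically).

Walk through each heavy atom and fill implicit hydrogens from standard valence (C 4, N 3, O 2, S 2, halogen 1):
  atom 1: Cl (halogen, monovalent) → 0 H
  atom 2: C, bond orders sum to 4 (valence 4) → 0 H
  atom 3: C, bond orders sum to 4 (valence 4) → 0 H
  atom 4: C, bond orders sum to 4 (valence 4) → 0 H
  atom 5: O, bond orders sum to 2 (valence 2) → 0 H
  atom 6: C, bond orders sum to 1 (valence 4) → 3 H
  atom 7: C, bond orders sum to 4 (valence 4) → 0 H
  atom 8: C, bond orders sum to 4 (valence 4) → 0 H
  atom 9: C, bond orders sum to 3 (valence 4) → 1 H
  atom 10: C, bond orders sum to 3 (valence 4) → 1 H
  atom 11: C, bond orders sum to 4 (valence 4) → 0 H
  atom 12: C, bond orders sum to 4 (valence 4) → 0 H
  atom 13: O, bond orders sum to 2 (valence 2) → 0 H
  atom 14: O, bond orders sum to 1 (valence 2) → 1 H
  atom 15: C, bond orders sum to 3 (valence 4) → 1 H
  atom 16: C, bond orders sum to 4 (valence 4) → 0 H
  atom 17: C, bond orders sum to 4 (valence 4) → 0 H
  atom 18: O, bond orders sum to 1 (valence 2) → 1 H
  atom 19: C, bond orders sum to 3 (valence 4) → 1 H
  atom 20: O, bond orders sum to 2 (valence 2) → 0 H
Totals → C:14, H:9, Cl:1, O:5.

C14H9ClO5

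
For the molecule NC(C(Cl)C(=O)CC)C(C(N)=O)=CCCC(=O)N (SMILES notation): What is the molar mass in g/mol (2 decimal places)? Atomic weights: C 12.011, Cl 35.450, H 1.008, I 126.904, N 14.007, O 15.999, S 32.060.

275.73 g/mol

First, the molecular formula is C11H18ClN3O3 (counting implicit H from valence).
  C: 11 × 12.011 = 132.121
  Cl: 1 × 35.450 = 35.450
  H: 18 × 1.008 = 18.144
  N: 3 × 14.007 = 42.021
  O: 3 × 15.999 = 47.997
Sum: 11×12.011 + 1×35.450 + 18×1.008 + 3×14.007 + 3×15.999 = 275.733 → 275.73 g/mol.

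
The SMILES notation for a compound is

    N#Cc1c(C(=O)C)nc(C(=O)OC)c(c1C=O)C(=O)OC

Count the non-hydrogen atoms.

Every atom symbol written in the SMILES (organic subset) is one heavy atom; implicit H are not written.
Heavy atoms by element → C:13, N:2, O:6.
Total: 21.

21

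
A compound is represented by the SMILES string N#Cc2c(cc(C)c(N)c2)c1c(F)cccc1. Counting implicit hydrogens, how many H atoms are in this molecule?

11

Walk through each heavy atom and fill implicit hydrogens from standard valence (C 4, N 3, O 2, S 2, halogen 1); for lowercase aromatic atoms, an aromatic c carries 1 H when it has two neighbours and 0 H with three, and aromatic n carries 0 H:
  atom 1: N, bond orders sum to 3 (valence 3) → 0 H
  atom 2: C, bond orders sum to 4 (valence 4) → 0 H
  atom 3: aromatic c, 3 neighbours → 0 H
  atom 4: aromatic c, 3 neighbours → 0 H
  atom 5: aromatic c, 2 neighbours → 1 H
  atom 6: aromatic c, 3 neighbours → 0 H
  atom 7: C, bond orders sum to 1 (valence 4) → 3 H
  atom 8: aromatic c, 3 neighbours → 0 H
  atom 9: N, bond orders sum to 1 (valence 3) → 2 H
  atom 10: aromatic c, 2 neighbours → 1 H
  atom 11: aromatic c, 3 neighbours → 0 H
  atom 12: aromatic c, 3 neighbours → 0 H
  atom 13: F (halogen, monovalent) → 0 H
  atom 14: aromatic c, 2 neighbours → 1 H
  atom 15: aromatic c, 2 neighbours → 1 H
  atom 16: aromatic c, 2 neighbours → 1 H
  atom 17: aromatic c, 2 neighbours → 1 H
Total hydrogens: 11.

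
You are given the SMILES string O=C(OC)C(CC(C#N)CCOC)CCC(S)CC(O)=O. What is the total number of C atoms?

14

Count every carbon token in the SMILES (each C, including those in ring-closure positions and inside branches).
Carbon count: 14.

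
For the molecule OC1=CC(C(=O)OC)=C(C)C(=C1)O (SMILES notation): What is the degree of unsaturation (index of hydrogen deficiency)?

Degree of unsaturation = (number of rings) + (number of π bonds).
Ring closures in the SMILES: 1.
π bonds: 4 double bonds (each 1 DoU) → 4 DoU from unsaturation.
Total DoU = 1 + 4 = 5.

5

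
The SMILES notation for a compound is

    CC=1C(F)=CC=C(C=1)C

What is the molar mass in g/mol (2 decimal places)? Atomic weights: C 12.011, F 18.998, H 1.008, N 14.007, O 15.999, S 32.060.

124.16 g/mol

First, the molecular formula is C8H9F (counting implicit H from valence).
  C: 8 × 12.011 = 96.088
  F: 1 × 18.998 = 18.998
  H: 9 × 1.008 = 9.072
Sum: 8×12.011 + 1×18.998 + 9×1.008 = 124.158 → 124.16 g/mol.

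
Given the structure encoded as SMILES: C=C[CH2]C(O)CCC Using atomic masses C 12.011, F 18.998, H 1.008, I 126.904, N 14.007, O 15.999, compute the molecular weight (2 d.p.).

First, the molecular formula is C7H14O (counting implicit H from valence).
  C: 7 × 12.011 = 84.077
  H: 14 × 1.008 = 14.112
  O: 1 × 15.999 = 15.999
Sum: 7×12.011 + 14×1.008 + 1×15.999 = 114.188 → 114.19 g/mol.

114.19 g/mol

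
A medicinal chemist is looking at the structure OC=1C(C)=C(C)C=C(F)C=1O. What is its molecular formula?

Walk through each heavy atom and fill implicit hydrogens from standard valence (C 4, N 3, O 2, S 2, halogen 1):
  atom 1: O, bond orders sum to 1 (valence 2) → 1 H
  atom 2: C, bond orders sum to 4 (valence 4) → 0 H
  atom 3: C, bond orders sum to 4 (valence 4) → 0 H
  atom 4: C, bond orders sum to 1 (valence 4) → 3 H
  atom 5: C, bond orders sum to 4 (valence 4) → 0 H
  atom 6: C, bond orders sum to 1 (valence 4) → 3 H
  atom 7: C, bond orders sum to 3 (valence 4) → 1 H
  atom 8: C, bond orders sum to 4 (valence 4) → 0 H
  atom 9: F (halogen, monovalent) → 0 H
  atom 10: C, bond orders sum to 4 (valence 4) → 0 H
  atom 11: O, bond orders sum to 1 (valence 2) → 1 H
Totals → C:8, H:9, F:1, O:2.
In Hill order: C8H9FO2.

C8H9FO2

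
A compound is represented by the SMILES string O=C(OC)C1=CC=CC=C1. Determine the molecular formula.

Walk through each heavy atom and fill implicit hydrogens from standard valence (C 4, N 3, O 2, S 2, halogen 1):
  atom 1: O, bond orders sum to 2 (valence 2) → 0 H
  atom 2: C, bond orders sum to 4 (valence 4) → 0 H
  atom 3: O, bond orders sum to 2 (valence 2) → 0 H
  atom 4: C, bond orders sum to 1 (valence 4) → 3 H
  atom 5: C, bond orders sum to 4 (valence 4) → 0 H
  atom 6: C, bond orders sum to 3 (valence 4) → 1 H
  atom 7: C, bond orders sum to 3 (valence 4) → 1 H
  atom 8: C, bond orders sum to 3 (valence 4) → 1 H
  atom 9: C, bond orders sum to 3 (valence 4) → 1 H
  atom 10: C, bond orders sum to 3 (valence 4) → 1 H
Totals → C:8, H:8, O:2.

C8H8O2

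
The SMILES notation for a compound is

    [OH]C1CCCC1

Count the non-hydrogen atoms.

6

Every atom symbol written in the SMILES (organic subset) is one heavy atom; implicit H are not written.
Heavy atoms by element → C:5, O:1.
Total: 6.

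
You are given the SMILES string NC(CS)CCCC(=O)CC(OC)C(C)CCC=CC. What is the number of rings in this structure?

0

In SMILES, each pair of matching ring-closure digits denotes one ring-closing bond; the number of such bonds equals the number of independent rings.
Ring-closure bonds here: 0.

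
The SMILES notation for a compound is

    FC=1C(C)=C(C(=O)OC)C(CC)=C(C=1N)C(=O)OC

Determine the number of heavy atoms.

Every atom symbol written in the SMILES (organic subset) is one heavy atom; implicit H are not written.
Heavy atoms by element → C:13, F:1, N:1, O:4.
Total: 19.

19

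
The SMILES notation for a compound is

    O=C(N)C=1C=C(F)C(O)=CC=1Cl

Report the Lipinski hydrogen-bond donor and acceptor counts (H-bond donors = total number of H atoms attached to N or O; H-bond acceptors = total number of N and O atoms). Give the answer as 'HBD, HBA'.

Donors: find every N or O and count the H atoms it carries.
  atom 1 (O): bond orders sum to 2 → 0 H
  atom 3 (N): bond orders sum to 1 → 2 H
  atom 9 (O): bond orders sum to 1 → 1 H
Lipinski HBD = 3.
Acceptors: N atoms = 1, O atoms = 2 → HBA = 3.

3, 3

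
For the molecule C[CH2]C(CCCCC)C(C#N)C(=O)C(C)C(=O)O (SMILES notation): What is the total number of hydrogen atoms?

Walk through each heavy atom and fill implicit hydrogens from standard valence (C 4, N 3, O 2, S 2, halogen 1):
  atom 1: C, bond orders sum to 1 (valence 4) → 3 H
  atom 2: C with explicit H count 2
  atom 3: C, bond orders sum to 3 (valence 4) → 1 H
  atom 4: C, bond orders sum to 2 (valence 4) → 2 H
  atom 5: C, bond orders sum to 2 (valence 4) → 2 H
  atom 6: C, bond orders sum to 2 (valence 4) → 2 H
  atom 7: C, bond orders sum to 2 (valence 4) → 2 H
  atom 8: C, bond orders sum to 1 (valence 4) → 3 H
  atom 9: C, bond orders sum to 3 (valence 4) → 1 H
  atom 10: C, bond orders sum to 4 (valence 4) → 0 H
  atom 11: N, bond orders sum to 3 (valence 3) → 0 H
  atom 12: C, bond orders sum to 4 (valence 4) → 0 H
  atom 13: O, bond orders sum to 2 (valence 2) → 0 H
  atom 14: C, bond orders sum to 3 (valence 4) → 1 H
  atom 15: C, bond orders sum to 1 (valence 4) → 3 H
  atom 16: C, bond orders sum to 4 (valence 4) → 0 H
  atom 17: O, bond orders sum to 2 (valence 2) → 0 H
  atom 18: O, bond orders sum to 1 (valence 2) → 1 H
Total hydrogens: 23.

23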